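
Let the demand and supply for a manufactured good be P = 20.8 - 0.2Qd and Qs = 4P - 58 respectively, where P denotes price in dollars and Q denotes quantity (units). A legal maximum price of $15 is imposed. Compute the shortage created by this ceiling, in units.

27

Rearranging demand gives Qd = 104 - 5P. Setting quantity demanded equal to quantity supplied, 104 - 5P = 4P - 58, gives P* = 18 and Q* = 14.
Because the ceiling (15) lies below the market-clearing price, it is binding.
At P = 15: Qd = 104 - 5·15 = 29 and Qs = 4·15 - 58 = 2.
Shortage = Qd - Qs = 29 - 2 = 27.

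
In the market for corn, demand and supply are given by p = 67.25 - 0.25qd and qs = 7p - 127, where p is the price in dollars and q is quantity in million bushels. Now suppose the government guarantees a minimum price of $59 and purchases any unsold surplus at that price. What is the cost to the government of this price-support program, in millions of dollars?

Rearranging demand gives qd = 269 - 4p. Equilibrium: 269 - 4p = 7p - 127, so 396 = 11p and p* = 36, q* = 125.
The floor of 59 is above the equilibrium price 36, so it binds.
At p = 59: qd = 269 - 4·59 = 33 and qs = 7·59 - 127 = 286.
Surplus = qs - qd = 253.
Government expenditure = surplus × support price = 253 × 59 = 14927.

14927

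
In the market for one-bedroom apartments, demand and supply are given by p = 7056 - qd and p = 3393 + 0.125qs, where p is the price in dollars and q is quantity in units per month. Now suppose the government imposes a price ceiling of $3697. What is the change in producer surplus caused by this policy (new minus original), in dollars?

Rearranging demand gives qd = 7056 - p; rearranging supply gives qs = 8p - 27144. Equilibrium: 7056 - p = 8p - 27144, so 34200 = 9p and p* = 3800, q* = 3256.
Since 3697 < 3800, the ceiling is binding.
At p = 3697: qd = 7056 - 3697 = 3359 and qs = 8·3697 - 27144 = 2432.
Producer surplus without the control is ½ · (3800 - 3393) · 3256 = 662596.
With the ceiling, producers sell 2432 units at 3697, so PS = ½ · (3697 - 3393) · 2432 = 369664.
Change in producer surplus = 369664 - 662596 = -292932.

-292932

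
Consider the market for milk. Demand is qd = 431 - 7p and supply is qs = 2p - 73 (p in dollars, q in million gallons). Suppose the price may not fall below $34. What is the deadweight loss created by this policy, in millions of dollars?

0

In a free market, 431 - 7p = 2p - 73 gives the equilibrium p* = 56, q* = 39.
Since 34 is below p* = 56, the floor does not bind and the free-market outcome prevails.
Since the control does not bind, no trades are prevented and deadweight loss is zero.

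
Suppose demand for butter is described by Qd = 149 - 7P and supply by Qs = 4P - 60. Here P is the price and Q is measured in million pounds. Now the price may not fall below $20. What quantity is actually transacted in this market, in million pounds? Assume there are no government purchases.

9

In a free market, 149 - 7P = 4P - 60 gives the equilibrium P* = 19, Q* = 16.
Because the floor (20) lies above the market-clearing price, it is binding.
At P = 20: Qd = 149 - 7·20 = 9 and Qs = 4·20 - 60 = 20.
The quantity actually transacted is the short side, demand: 9.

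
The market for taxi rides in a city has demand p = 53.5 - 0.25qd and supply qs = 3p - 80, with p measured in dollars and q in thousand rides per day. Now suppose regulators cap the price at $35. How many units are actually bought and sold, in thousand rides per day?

Rearranging demand gives qd = 214 - 4p. Equilibrium: 214 - 4p = 3p - 80, so 294 = 7p and p* = 42, q* = 46.
Because the ceiling (35) lies below the market-clearing price, it is binding.
At p = 35: qd = 214 - 4·35 = 74 and qs = 3·35 - 80 = 25.
The quantity actually transacted is the short side, supply: 25.

25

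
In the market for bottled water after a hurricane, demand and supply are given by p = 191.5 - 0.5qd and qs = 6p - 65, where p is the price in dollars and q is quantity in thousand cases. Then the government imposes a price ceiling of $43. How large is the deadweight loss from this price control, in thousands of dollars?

Rearranging demand gives qd = 383 - 2p. Setting quantity demanded equal to quantity supplied, 383 - 2p = 6p - 65, gives p* = 56 and q* = 271.
Since 43 < 56, the ceiling is binding.
At p = 43: qd = 383 - 2·43 = 297 and qs = 6·43 - 65 = 193.
Quantity traded falls to 193. At q = 193 the demand price is (383 - 193)/2 = 95 and the supply price is (65 + 193)/6 = 43.
Deadweight loss = ½ · (95 - 43) · (271 - 193) = ½ · 52 · 78 = 2028.

2028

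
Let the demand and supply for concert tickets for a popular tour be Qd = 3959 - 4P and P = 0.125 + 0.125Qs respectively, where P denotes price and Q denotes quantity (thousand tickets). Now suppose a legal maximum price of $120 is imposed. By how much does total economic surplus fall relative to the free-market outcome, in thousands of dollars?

Rearranging supply gives Qs = 8P - 1. Equilibrium: 3959 - 4P = 8P - 1, so 3960 = 12P and P* = 330, Q* = 2639.
The ceiling of 120 is below the equilibrium price 330, so it binds.
At P = 120: Qd = 3959 - 4·120 = 3479 and Qs = 8·120 - 1 = 959.
Quantity traded falls to 959. At Q = 959 the demand price is (3959 - 959)/4 = 750 and the supply price is (1 + 959)/8 = 120.
Deadweight loss = ½ · (750 - 120) · (2639 - 959) = ½ · 630 · 1680 = 529200.

529200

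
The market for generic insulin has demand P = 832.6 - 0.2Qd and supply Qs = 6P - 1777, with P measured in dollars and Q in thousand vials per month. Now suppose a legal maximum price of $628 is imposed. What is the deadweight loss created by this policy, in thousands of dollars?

Rearranging demand gives Qd = 4163 - 5P. Equilibrium: 4163 - 5P = 6P - 1777, so 5940 = 11P and P* = 540, Q* = 1463.
The ceiling of 628 is above the equilibrium price 540, so it is not binding; the market clears at P* = 540, Q* = 1463.
Since the control does not bind, no trades are prevented and deadweight loss is zero.

0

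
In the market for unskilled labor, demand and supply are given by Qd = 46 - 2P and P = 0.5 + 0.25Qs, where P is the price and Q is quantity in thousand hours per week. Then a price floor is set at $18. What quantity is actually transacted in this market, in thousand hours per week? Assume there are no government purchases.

10

Rearranging supply gives Qs = 4P - 2. Equilibrium: 46 - 2P = 4P - 2, so 48 = 6P and P* = 8, Q* = 30.
Since 18 > 8, the floor is binding.
At P = 18: Qd = 46 - 2·18 = 10 and Qs = 4·18 - 2 = 70.
The quantity actually transacted is the short side, demand: 10.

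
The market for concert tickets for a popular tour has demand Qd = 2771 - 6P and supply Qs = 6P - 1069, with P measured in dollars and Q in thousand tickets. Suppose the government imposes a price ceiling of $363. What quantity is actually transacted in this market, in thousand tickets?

Without the control the market clears where 2771 - 6P = 6P - 1069, i.e. P* = 320 and Q* = 851.
Since 363 is above P* = 320, the ceiling does not bind and the free-market outcome prevails.

851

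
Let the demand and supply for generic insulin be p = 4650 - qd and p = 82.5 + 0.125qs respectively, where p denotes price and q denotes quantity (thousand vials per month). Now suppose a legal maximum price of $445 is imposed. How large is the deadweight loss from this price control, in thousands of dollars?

Rearranging demand gives qd = 4650 - p; rearranging supply gives qs = 8p - 660. Equilibrium: 4650 - p = 8p - 660, so 5310 = 9p and p* = 590, q* = 4060.
Because the ceiling (445) lies below the market-clearing price, it is binding.
At p = 445: qd = 4650 - 445 = 4205 and qs = 8·445 - 660 = 2900.
Quantity traded falls to 2900. At q = 2900 the demand price is 4650 - 2900 = 1750 and the supply price is (660 + 2900)/8 = 445.
Deadweight loss = ½ · (1750 - 445) · (4060 - 2900) = ½ · 1305 · 1160 = 756900.

756900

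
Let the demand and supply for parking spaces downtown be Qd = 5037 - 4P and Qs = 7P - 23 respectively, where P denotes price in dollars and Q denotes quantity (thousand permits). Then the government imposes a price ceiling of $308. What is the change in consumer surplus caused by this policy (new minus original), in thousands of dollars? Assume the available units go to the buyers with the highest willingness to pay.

In a free market, 5037 - 4P = 7P - 23 gives the equilibrium P* = 460, Q* = 3197.
Because the ceiling (308) lies below the market-clearing price, it is binding.
At P = 308: Qd = 5037 - 4·308 = 3805 and Qs = 7·308 - 23 = 2133.
Consumer surplus without the control is ½ · (1259.25 - 460) · 3197 = 1277601.125.
With the ceiling, 2133 units are sold at 308 (assume they go to the highest-value buyers). The demand price at Q = 2133 is 726, so CS = ½ · [(1259.25 - 308) + (726 - 308)] · 2133 = 1460305.125.
Change in consumer surplus = 1460305.125 - 1277601.125 = 182704.

182704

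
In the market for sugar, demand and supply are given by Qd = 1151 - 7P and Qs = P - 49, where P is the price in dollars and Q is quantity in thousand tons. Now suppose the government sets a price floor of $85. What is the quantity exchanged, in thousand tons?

101

In a free market, 1151 - 7P = P - 49 gives the equilibrium P* = 150, Q* = 101.
Since 85 is below P* = 150, the floor does not bind and the free-market outcome prevails.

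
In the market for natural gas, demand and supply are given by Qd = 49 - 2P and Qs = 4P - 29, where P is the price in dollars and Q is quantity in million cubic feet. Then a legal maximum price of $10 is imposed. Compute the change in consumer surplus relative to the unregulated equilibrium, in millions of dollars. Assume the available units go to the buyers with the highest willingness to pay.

Setting quantity demanded equal to quantity supplied, 49 - 2P = 4P - 29, gives P* = 13 and Q* = 23.
Because the ceiling (10) lies below the market-clearing price, it is binding.
At P = 10: Qd = 49 - 2·10 = 29 and Qs = 4·10 - 29 = 11.
Consumer surplus without the control is ½ · (24.5 - 13) · 23 = 132.25.
With the ceiling, 11 units are sold at 10 (assume they go to the highest-value buyers). The demand price at Q = 11 is 19, so CS = ½ · [(24.5 - 10) + (19 - 10)] · 11 = 129.25.
Change in consumer surplus = 129.25 - 132.25 = -3.

-3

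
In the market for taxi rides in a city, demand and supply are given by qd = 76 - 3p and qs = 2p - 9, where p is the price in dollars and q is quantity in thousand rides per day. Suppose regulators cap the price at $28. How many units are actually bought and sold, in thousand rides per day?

25

Without the control the market clears where 76 - 3p = 2p - 9, i.e. p* = 17 and q* = 25.
Since 28 is above p* = 17, the ceiling does not bind and the free-market outcome prevails.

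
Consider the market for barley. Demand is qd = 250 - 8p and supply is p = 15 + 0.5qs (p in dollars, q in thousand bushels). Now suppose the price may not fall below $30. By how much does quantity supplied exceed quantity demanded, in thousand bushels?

20

Rearranging supply gives qs = 2p - 30. In a free market, 250 - 8p = 2p - 30 gives the equilibrium p* = 28, q* = 26.
Since 30 > 28, the floor is binding.
At p = 30: qd = 250 - 8·30 = 10 and qs = 2·30 - 30 = 30.
Surplus = qs - qd = 30 - 10 = 20.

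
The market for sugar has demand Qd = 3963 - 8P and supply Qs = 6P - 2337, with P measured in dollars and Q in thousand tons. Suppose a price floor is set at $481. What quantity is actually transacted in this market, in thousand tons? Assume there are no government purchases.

115

In a free market, 3963 - 8P = 6P - 2337 gives the equilibrium P* = 450, Q* = 363.
The floor of 481 is above the equilibrium price 450, so it binds.
At P = 481: Qd = 3963 - 8·481 = 115 and Qs = 6·481 - 2337 = 549.
The quantity actually transacted is the short side, demand: 115.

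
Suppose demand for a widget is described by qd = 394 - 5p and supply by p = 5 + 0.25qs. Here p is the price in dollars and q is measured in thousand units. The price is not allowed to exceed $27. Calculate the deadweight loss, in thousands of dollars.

1299.6

Rearranging supply gives qs = 4p - 20. Equilibrium: 394 - 5p = 4p - 20, so 414 = 9p and p* = 46, q* = 164.
Because the ceiling (27) lies below the market-clearing price, it is binding.
At p = 27: qd = 394 - 5·27 = 259 and qs = 4·27 - 20 = 88.
Quantity traded falls to 88. At q = 88 the demand price is (394 - 88)/5 = 61.2 and the supply price is (20 + 88)/4 = 27.
Deadweight loss = ½ · (61.2 - 27) · (164 - 88) = ½ · 34.2 · 76 = 1299.6.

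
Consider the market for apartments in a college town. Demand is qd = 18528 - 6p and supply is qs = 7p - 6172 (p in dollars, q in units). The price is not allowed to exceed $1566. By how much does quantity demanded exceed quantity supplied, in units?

4342

Without the control the market clears where 18528 - 6p = 7p - 6172, i.e. p* = 1900 and q* = 7128.
Because the ceiling (1566) lies below the market-clearing price, it is binding.
At p = 1566: qd = 18528 - 6·1566 = 9132 and qs = 7·1566 - 6172 = 4790.
Shortage = qd - qs = 9132 - 4790 = 4342.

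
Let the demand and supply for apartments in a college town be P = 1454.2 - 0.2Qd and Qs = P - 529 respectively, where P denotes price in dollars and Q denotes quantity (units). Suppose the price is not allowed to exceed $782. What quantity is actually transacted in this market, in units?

Rearranging demand gives Qd = 7271 - 5P. Setting quantity demanded equal to quantity supplied, 7271 - 5P = P - 529, gives P* = 1300 and Q* = 771.
Since 782 < 1300, the ceiling is binding.
At P = 782: Qd = 7271 - 5·782 = 3361 and Qs = 782 - 529 = 253.
The quantity actually transacted is the short side, supply: 253.

253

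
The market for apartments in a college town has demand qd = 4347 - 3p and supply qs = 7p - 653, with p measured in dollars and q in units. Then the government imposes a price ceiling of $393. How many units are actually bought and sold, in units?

Equilibrium: 4347 - 3p = 7p - 653, so 5000 = 10p and p* = 500, q* = 2847.
Because the ceiling (393) lies below the market-clearing price, it is binding.
At p = 393: qd = 4347 - 3·393 = 3168 and qs = 7·393 - 653 = 2098.
The quantity actually transacted is the short side, supply: 2098.

2098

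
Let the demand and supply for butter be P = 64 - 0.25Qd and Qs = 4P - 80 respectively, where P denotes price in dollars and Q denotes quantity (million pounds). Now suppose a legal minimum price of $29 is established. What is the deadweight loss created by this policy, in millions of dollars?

Rearranging demand gives Qd = 256 - 4P. In a free market, 256 - 4P = 4P - 80 gives the equilibrium P* = 42, Q* = 88.
Since 29 is below P* = 42, the floor does not bind and the free-market outcome prevails.
Since the control does not bind, no trades are prevented and deadweight loss is zero.

0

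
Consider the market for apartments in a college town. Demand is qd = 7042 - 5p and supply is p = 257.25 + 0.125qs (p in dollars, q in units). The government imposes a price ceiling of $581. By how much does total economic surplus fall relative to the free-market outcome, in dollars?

Rearranging supply gives qs = 8p - 2058. Without the control the market clears where 7042 - 5p = 8p - 2058, i.e. p* = 700 and q* = 3542.
Since 581 < 700, the ceiling is binding.
At p = 581: qd = 7042 - 5·581 = 4137 and qs = 8·581 - 2058 = 2590.
Quantity traded falls to 2590. At q = 2590 the demand price is (7042 - 2590)/5 = 890.4 and the supply price is (2058 + 2590)/8 = 581.
Deadweight loss = ½ · (890.4 - 581) · (3542 - 2590) = ½ · 309.4 · 952 = 147274.4.

147274.4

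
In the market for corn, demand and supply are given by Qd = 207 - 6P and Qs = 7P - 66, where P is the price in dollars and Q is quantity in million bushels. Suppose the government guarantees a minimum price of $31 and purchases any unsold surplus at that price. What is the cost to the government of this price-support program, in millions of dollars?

Setting quantity demanded equal to quantity supplied, 207 - 6P = 7P - 66, gives P* = 21 and Q* = 81.
Because the floor (31) lies above the market-clearing price, it is binding.
At P = 31: Qd = 207 - 6·31 = 21 and Qs = 7·31 - 66 = 151.
Surplus = Qs - Qd = 130.
Government expenditure = surplus × support price = 130 × 31 = 4030.

4030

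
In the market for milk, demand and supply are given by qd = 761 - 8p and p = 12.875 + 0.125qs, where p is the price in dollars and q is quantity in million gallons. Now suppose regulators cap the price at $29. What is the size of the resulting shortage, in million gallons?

Rearranging supply gives qs = 8p - 103. Equilibrium: 761 - 8p = 8p - 103, so 864 = 16p and p* = 54, q* = 329.
Since 29 < 54, the ceiling is binding.
At p = 29: qd = 761 - 8·29 = 529 and qs = 8·29 - 103 = 129.
Shortage = qd - qs = 529 - 129 = 400.

400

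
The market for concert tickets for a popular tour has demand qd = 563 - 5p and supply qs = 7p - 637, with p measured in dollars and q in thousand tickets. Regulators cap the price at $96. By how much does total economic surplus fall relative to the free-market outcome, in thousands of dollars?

Setting quantity demanded equal to quantity supplied, 563 - 5p = 7p - 637, gives p* = 100 and q* = 63.
Because the ceiling (96) lies below the market-clearing price, it is binding.
At p = 96: qd = 563 - 5·96 = 83 and qs = 7·96 - 637 = 35.
Quantity traded falls to 35. At q = 35 the demand price is (563 - 35)/5 = 105.6 and the supply price is (637 + 35)/7 = 96.
Deadweight loss = ½ · (105.6 - 96) · (63 - 35) = ½ · 9.6 · 28 = 134.4.

134.4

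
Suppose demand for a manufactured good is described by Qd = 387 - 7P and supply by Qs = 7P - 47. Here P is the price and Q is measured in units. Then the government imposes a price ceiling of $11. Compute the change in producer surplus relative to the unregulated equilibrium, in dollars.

-2000

Without the control the market clears where 387 - 7P = 7P - 47, i.e. P* = 31 and Q* = 170.
Because the ceiling (11) lies below the market-clearing price, it is binding.
At P = 11: Qd = 387 - 7·11 = 310 and Qs = 7·11 - 47 = 30.
Producer surplus without the control is ½ · (31 - 47/7) · 170 = 14450/7.
With the ceiling, producers sell 30 units at 11, so PS = ½ · (11 - 47/7) · 30 = 450/7.
Change in producer surplus = 450/7 - 14450/7 = -2000.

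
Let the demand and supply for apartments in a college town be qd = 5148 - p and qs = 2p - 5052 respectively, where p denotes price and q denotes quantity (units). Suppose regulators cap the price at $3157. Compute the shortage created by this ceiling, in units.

Setting quantity demanded equal to quantity supplied, 5148 - p = 2p - 5052, gives p* = 3400 and q* = 1748.
Because the ceiling (3157) lies below the market-clearing price, it is binding.
At p = 3157: qd = 5148 - 3157 = 1991 and qs = 2·3157 - 5052 = 1262.
Shortage = qd - qs = 1991 - 1262 = 729.

729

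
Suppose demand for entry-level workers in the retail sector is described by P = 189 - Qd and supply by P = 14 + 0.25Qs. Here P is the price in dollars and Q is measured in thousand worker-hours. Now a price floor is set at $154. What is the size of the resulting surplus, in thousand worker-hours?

Rearranging demand gives Qd = 189 - P; rearranging supply gives Qs = 4P - 56. In a free market, 189 - P = 4P - 56 gives the equilibrium P* = 49, Q* = 140.
Since 154 > 49, the floor is binding.
At P = 154: Qd = 189 - 154 = 35 and Qs = 4·154 - 56 = 560.
Surplus = Qs - Qd = 560 - 35 = 525.

525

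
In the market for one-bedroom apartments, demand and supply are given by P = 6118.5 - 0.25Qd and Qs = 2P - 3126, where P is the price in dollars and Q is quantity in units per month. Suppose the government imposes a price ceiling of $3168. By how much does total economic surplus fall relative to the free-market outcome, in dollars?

3075936

Rearranging demand gives Qd = 24474 - 4P. Equilibrium: 24474 - 4P = 2P - 3126, so 27600 = 6P and P* = 4600, Q* = 6074.
The ceiling of 3168 is below the equilibrium price 4600, so it binds.
At P = 3168: Qd = 24474 - 4·3168 = 11802 and Qs = 2·3168 - 3126 = 3210.
Quantity traded falls to 3210. At Q = 3210 the demand price is (24474 - 3210)/4 = 5316 and the supply price is (3126 + 3210)/2 = 3168.
Deadweight loss = ½ · (5316 - 3168) · (6074 - 3210) = ½ · 2148 · 2864 = 3075936.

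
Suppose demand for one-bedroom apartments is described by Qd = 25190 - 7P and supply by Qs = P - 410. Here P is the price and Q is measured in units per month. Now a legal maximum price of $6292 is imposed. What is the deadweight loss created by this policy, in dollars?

0

In a free market, 25190 - 7P = P - 410 gives the equilibrium P* = 3200, Q* = 2790.
Since 6292 is above P* = 3200, the ceiling does not bind and the free-market outcome prevails.
Since the control does not bind, no trades are prevented and deadweight loss is zero.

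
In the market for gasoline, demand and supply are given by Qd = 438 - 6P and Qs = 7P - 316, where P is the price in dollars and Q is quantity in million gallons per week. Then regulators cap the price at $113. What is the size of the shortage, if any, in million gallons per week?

Setting quantity demanded equal to quantity supplied, 438 - 6P = 7P - 316, gives P* = 58 and Q* = 90.
Since 113 is above P* = 58, the ceiling does not bind and the free-market outcome prevails.
Since the control does not bind, there is no shortage.

0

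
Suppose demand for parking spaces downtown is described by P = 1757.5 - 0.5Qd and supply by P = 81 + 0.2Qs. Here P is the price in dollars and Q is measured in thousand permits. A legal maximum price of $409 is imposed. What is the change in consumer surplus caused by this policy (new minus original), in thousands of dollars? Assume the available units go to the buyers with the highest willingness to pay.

105133.75

Rearranging demand gives Qd = 3515 - 2P; rearranging supply gives Qs = 5P - 405. Setting quantity demanded equal to quantity supplied, 3515 - 2P = 5P - 405, gives P* = 560 and Q* = 2395.
Because the ceiling (409) lies below the market-clearing price, it is binding.
At P = 409: Qd = 3515 - 2·409 = 2697 and Qs = 5·409 - 405 = 1640.
Consumer surplus without the control is ½ · (1757.5 - 560) · 2395 = 1434006.25.
With the ceiling, 1640 units are sold at 409 (assume they go to the highest-value buyers). The demand price at Q = 1640 is 937.5, so CS = ½ · [(1757.5 - 409) + (937.5 - 409)] · 1640 = 1539140.
Change in consumer surplus = 1539140 - 1434006.25 = 105133.75.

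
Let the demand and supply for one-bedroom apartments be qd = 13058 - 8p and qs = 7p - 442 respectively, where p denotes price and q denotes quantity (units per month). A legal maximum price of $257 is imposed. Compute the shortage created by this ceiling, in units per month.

Equilibrium: 13058 - 8p = 7p - 442, so 13500 = 15p and p* = 900, q* = 5858.
The ceiling of 257 is below the equilibrium price 900, so it binds.
At p = 257: qd = 13058 - 8·257 = 11002 and qs = 7·257 - 442 = 1357.
Shortage = qd - qs = 11002 - 1357 = 9645.

9645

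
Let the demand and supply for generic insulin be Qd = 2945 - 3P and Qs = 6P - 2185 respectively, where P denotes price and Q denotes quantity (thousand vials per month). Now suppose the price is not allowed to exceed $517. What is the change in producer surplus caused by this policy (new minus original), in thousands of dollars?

In a free market, 2945 - 3P = 6P - 2185 gives the equilibrium P* = 570, Q* = 1235.
Since 517 < 570, the ceiling is binding.
At P = 517: Qd = 2945 - 3·517 = 1394 and Qs = 6·517 - 2185 = 917.
Producer surplus without the control is ½ · (570 - 2185/6) · 1235 = 1525225/12.
With the ceiling, producers sell 917 units at 517, so PS = ½ · (517 - 2185/6) · 917 = 840889/12.
Change in producer surplus = 840889/12 - 1525225/12 = -57028.

-57028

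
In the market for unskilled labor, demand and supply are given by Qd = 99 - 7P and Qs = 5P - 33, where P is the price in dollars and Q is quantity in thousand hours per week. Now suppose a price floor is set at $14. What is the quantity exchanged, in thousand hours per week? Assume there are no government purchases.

Without the control the market clears where 99 - 7P = 5P - 33, i.e. P* = 11 and Q* = 22.
Since 14 > 11, the floor is binding.
At P = 14: Qd = 99 - 7·14 = 1 and Qs = 5·14 - 33 = 37.
The quantity actually transacted is the short side, demand: 1.

1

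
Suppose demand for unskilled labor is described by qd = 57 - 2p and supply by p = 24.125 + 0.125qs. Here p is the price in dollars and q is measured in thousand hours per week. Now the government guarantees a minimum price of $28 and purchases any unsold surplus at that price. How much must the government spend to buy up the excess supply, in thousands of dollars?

840

Rearranging supply gives qs = 8p - 193. In a free market, 57 - 2p = 8p - 193 gives the equilibrium p* = 25, q* = 7.
Because the floor (28) lies above the market-clearing price, it is binding.
At p = 28: qd = 57 - 2·28 = 1 and qs = 8·28 - 193 = 31.
Surplus = qs - qd = 30.
Government expenditure = surplus × support price = 30 × 28 = 840.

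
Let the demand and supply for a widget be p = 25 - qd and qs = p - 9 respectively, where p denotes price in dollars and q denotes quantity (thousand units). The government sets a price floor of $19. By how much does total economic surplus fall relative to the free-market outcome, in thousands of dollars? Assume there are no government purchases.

4

Rearranging demand gives qd = 25 - p. Without the control the market clears where 25 - p = p - 9, i.e. p* = 17 and q* = 8.
Since 19 > 17, the floor is binding.
At p = 19: qd = 25 - 19 = 6 and qs = 19 - 9 = 10.
Quantity traded falls to 6. At q = 6 the demand price is 25 - 6 = 19 and the supply price is 9 + 6 = 15.
Deadweight loss = ½ · (19 - 15) · (8 - 6) = ½ · 4 · 2 = 4.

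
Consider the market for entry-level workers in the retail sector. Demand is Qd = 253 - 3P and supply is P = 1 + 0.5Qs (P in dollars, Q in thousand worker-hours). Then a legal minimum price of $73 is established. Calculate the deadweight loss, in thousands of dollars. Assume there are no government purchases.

1815

Rearranging supply gives Qs = 2P - 2. In a free market, 253 - 3P = 2P - 2 gives the equilibrium P* = 51, Q* = 100.
Because the floor (73) lies above the market-clearing price, it is binding.
At P = 73: Qd = 253 - 3·73 = 34 and Qs = 2·73 - 2 = 144.
Quantity traded falls to 34. At Q = 34 the demand price is (253 - 34)/3 = 73 and the supply price is (2 + 34)/2 = 18.
Deadweight loss = ½ · (73 - 18) · (100 - 34) = ½ · 55 · 66 = 1815.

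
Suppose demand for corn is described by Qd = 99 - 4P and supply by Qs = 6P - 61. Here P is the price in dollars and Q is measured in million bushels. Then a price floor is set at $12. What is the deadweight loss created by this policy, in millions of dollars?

0

Equilibrium: 99 - 4P = 6P - 61, so 160 = 10P and P* = 16, Q* = 35.
Since 12 is below P* = 16, the floor does not bind and the free-market outcome prevails.
Since the control does not bind, no trades are prevented and deadweight loss is zero.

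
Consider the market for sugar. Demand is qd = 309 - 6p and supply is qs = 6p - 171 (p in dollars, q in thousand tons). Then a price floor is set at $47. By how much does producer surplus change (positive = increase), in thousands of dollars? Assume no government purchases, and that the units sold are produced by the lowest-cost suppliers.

42

Without the control the market clears where 309 - 6p = 6p - 171, i.e. p* = 40 and q* = 69.
The floor of 47 is above the equilibrium price 40, so it binds.
At p = 47: qd = 309 - 6·47 = 27 and qs = 6·47 - 171 = 111.
Producer surplus without the control is ½ · (40 - 28.5) · 69 = 396.75.
With the floor, 27 units are sold at 47. The supply price at q = 27 is 33, so PS = ½ · [(47 - 28.5) + (47 - 33)] · 27 = 438.75.
Change in producer surplus = 438.75 - 396.75 = 42.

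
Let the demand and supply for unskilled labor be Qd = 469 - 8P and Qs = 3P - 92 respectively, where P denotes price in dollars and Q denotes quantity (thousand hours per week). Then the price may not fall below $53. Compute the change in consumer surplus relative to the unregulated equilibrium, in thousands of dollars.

Equilibrium: 469 - 8P = 3P - 92, so 561 = 11P and P* = 51, Q* = 61.
Because the floor (53) lies above the market-clearing price, it is binding.
At P = 53: Qd = 469 - 8·53 = 45 and Qs = 3·53 - 92 = 67.
Consumer surplus without the control is ½ · (58.625 - 51) · 61 = 232.5625.
With the floor, consumers buy 45 units at 53, so CS = ½ · (58.625 - 53) · 45 = 126.5625.
Change in consumer surplus = 126.5625 - 232.5625 = -106.

-106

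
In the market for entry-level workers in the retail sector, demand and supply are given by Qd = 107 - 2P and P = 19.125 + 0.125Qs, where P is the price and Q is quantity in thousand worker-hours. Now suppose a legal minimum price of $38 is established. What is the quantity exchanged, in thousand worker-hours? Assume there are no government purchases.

31

Rearranging supply gives Qs = 8P - 153. Without the control the market clears where 107 - 2P = 8P - 153, i.e. P* = 26 and Q* = 55.
Because the floor (38) lies above the market-clearing price, it is binding.
At P = 38: Qd = 107 - 2·38 = 31 and Qs = 8·38 - 153 = 151.
The quantity actually transacted is the short side, demand: 31.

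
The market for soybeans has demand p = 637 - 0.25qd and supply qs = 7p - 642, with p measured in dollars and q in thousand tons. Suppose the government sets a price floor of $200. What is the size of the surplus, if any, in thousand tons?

Rearranging demand gives qd = 2548 - 4p. In a free market, 2548 - 4p = 7p - 642 gives the equilibrium p* = 290, q* = 1388.
Since 200 is below p* = 290, the floor does not bind and the free-market outcome prevails.
Since the control does not bind, there is no surplus.

0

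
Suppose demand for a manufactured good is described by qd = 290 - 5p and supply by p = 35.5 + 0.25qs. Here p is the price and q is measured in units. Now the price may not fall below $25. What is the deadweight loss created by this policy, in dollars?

Rearranging supply gives qs = 4p - 142. In a free market, 290 - 5p = 4p - 142 gives the equilibrium p* = 48, q* = 50.
The floor of 25 is below the equilibrium price 48, so it is not binding; the market clears at p* = 48, q* = 50.
Since the control does not bind, no trades are prevented and deadweight loss is zero.

0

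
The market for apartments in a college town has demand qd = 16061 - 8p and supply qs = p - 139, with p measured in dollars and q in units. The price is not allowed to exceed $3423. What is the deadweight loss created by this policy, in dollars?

0

Without the control the market clears where 16061 - 8p = p - 139, i.e. p* = 1800 and q* = 1661.
Since 3423 is above p* = 1800, the ceiling does not bind and the free-market outcome prevails.
Since the control does not bind, no trades are prevented and deadweight loss is zero.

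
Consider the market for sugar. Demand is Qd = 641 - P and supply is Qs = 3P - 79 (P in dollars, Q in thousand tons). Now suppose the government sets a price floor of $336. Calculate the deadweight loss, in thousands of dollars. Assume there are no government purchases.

16224

In a free market, 641 - P = 3P - 79 gives the equilibrium P* = 180, Q* = 461.
Since 336 > 180, the floor is binding.
At P = 336: Qd = 641 - 336 = 305 and Qs = 3·336 - 79 = 929.
Quantity traded falls to 305. At Q = 305 the demand price is 641 - 305 = 336 and the supply price is (79 + 305)/3 = 128.
Deadweight loss = ½ · (336 - 128) · (461 - 305) = ½ · 208 · 156 = 16224.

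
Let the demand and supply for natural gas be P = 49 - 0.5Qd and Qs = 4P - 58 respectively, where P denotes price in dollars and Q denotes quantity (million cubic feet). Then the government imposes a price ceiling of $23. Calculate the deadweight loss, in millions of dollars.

54

Rearranging demand gives Qd = 98 - 2P. Setting quantity demanded equal to quantity supplied, 98 - 2P = 4P - 58, gives P* = 26 and Q* = 46.
The ceiling of 23 is below the equilibrium price 26, so it binds.
At P = 23: Qd = 98 - 2·23 = 52 and Qs = 4·23 - 58 = 34.
Quantity traded falls to 34. At Q = 34 the demand price is (98 - 34)/2 = 32 and the supply price is (58 + 34)/4 = 23.
Deadweight loss = ½ · (32 - 23) · (46 - 34) = ½ · 9 · 12 = 54.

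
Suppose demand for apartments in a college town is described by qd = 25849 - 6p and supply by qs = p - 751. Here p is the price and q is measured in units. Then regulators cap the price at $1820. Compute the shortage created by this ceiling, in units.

Setting quantity demanded equal to quantity supplied, 25849 - 6p = p - 751, gives p* = 3800 and q* = 3049.
Because the ceiling (1820) lies below the market-clearing price, it is binding.
At p = 1820: qd = 25849 - 6·1820 = 14929 and qs = 1820 - 751 = 1069.
Shortage = qd - qs = 14929 - 1069 = 13860.

13860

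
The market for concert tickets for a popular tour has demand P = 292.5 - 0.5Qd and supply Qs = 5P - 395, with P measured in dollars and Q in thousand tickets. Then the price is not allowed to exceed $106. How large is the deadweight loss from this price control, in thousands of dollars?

Rearranging demand gives Qd = 585 - 2P. In a free market, 585 - 2P = 5P - 395 gives the equilibrium P* = 140, Q* = 305.
Because the ceiling (106) lies below the market-clearing price, it is binding.
At P = 106: Qd = 585 - 2·106 = 373 and Qs = 5·106 - 395 = 135.
Quantity traded falls to 135. At Q = 135 the demand price is (585 - 135)/2 = 225 and the supply price is (395 + 135)/5 = 106.
Deadweight loss = ½ · (225 - 106) · (305 - 135) = ½ · 119 · 170 = 10115.

10115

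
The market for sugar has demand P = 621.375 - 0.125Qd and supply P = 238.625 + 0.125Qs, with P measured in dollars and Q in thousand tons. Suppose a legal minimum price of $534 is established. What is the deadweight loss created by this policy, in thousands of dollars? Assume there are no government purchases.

86528

Rearranging demand gives Qd = 4971 - 8P; rearranging supply gives Qs = 8P - 1909. Without the control the market clears where 4971 - 8P = 8P - 1909, i.e. P* = 430 and Q* = 1531.
Because the floor (534) lies above the market-clearing price, it is binding.
At P = 534: Qd = 4971 - 8·534 = 699 and Qs = 8·534 - 1909 = 2363.
Quantity traded falls to 699. At Q = 699 the demand price is (4971 - 699)/8 = 534 and the supply price is (1909 + 699)/8 = 326.
Deadweight loss = ½ · (534 - 326) · (1531 - 699) = ½ · 208 · 832 = 86528.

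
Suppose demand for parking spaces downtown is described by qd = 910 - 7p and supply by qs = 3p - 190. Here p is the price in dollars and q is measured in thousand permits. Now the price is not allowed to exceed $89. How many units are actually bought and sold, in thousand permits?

77

In a free market, 910 - 7p = 3p - 190 gives the equilibrium p* = 110, q* = 140.
Because the ceiling (89) lies below the market-clearing price, it is binding.
At p = 89: qd = 910 - 7·89 = 287 and qs = 3·89 - 190 = 77.
The quantity actually transacted is the short side, supply: 77.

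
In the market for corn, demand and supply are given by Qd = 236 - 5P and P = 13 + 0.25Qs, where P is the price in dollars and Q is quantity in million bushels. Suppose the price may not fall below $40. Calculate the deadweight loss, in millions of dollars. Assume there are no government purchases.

Rearranging supply gives Qs = 4P - 52. Without the control the market clears where 236 - 5P = 4P - 52, i.e. P* = 32 and Q* = 76.
Because the floor (40) lies above the market-clearing price, it is binding.
At P = 40: Qd = 236 - 5·40 = 36 and Qs = 4·40 - 52 = 108.
Quantity traded falls to 36. At Q = 36 the demand price is (236 - 36)/5 = 40 and the supply price is (52 + 36)/4 = 22.
Deadweight loss = ½ · (40 - 22) · (76 - 36) = ½ · 18 · 40 = 360.

360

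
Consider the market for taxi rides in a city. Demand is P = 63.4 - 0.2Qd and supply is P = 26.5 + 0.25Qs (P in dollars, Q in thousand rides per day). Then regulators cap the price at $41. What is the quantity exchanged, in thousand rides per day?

58

Rearranging demand gives Qd = 317 - 5P; rearranging supply gives Qs = 4P - 106. In a free market, 317 - 5P = 4P - 106 gives the equilibrium P* = 47, Q* = 82.
Because the ceiling (41) lies below the market-clearing price, it is binding.
At P = 41: Qd = 317 - 5·41 = 112 and Qs = 4·41 - 106 = 58.
The quantity actually transacted is the short side, supply: 58.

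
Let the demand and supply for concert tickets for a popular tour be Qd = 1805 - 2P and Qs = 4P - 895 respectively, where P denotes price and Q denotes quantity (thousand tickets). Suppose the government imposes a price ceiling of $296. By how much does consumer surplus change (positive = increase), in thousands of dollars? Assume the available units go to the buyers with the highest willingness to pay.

-50358

Equilibrium: 1805 - 2P = 4P - 895, so 2700 = 6P and P* = 450, Q* = 905.
Because the ceiling (296) lies below the market-clearing price, it is binding.
At P = 296: Qd = 1805 - 2·296 = 1213 and Qs = 4·296 - 895 = 289.
Consumer surplus without the control is ½ · (902.5 - 450) · 905 = 204756.25.
With the ceiling, 289 units are sold at 296 (assume they go to the highest-value buyers). The demand price at Q = 289 is 758, so CS = ½ · [(902.5 - 296) + (758 - 296)] · 289 = 154398.25.
Change in consumer surplus = 154398.25 - 204756.25 = -50358.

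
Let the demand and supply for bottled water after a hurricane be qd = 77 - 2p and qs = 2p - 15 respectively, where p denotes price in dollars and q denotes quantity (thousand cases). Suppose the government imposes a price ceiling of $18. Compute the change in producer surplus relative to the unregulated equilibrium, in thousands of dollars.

Equilibrium: 77 - 2p = 2p - 15, so 92 = 4p and p* = 23, q* = 31.
The ceiling of 18 is below the equilibrium price 23, so it binds.
At p = 18: qd = 77 - 2·18 = 41 and qs = 2·18 - 15 = 21.
Producer surplus without the control is ½ · (23 - 7.5) · 31 = 240.25.
With the ceiling, producers sell 21 units at 18, so PS = ½ · (18 - 7.5) · 21 = 110.25.
Change in producer surplus = 110.25 - 240.25 = -130.

-130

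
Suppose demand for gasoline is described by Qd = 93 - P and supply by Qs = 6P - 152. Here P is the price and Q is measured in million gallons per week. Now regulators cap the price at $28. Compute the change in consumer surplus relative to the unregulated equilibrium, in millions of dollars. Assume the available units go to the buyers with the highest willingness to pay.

-770

In a free market, 93 - P = 6P - 152 gives the equilibrium P* = 35, Q* = 58.
The ceiling of 28 is below the equilibrium price 35, so it binds.
At P = 28: Qd = 93 - 28 = 65 and Qs = 6·28 - 152 = 16.
Consumer surplus without the control is ½ · (93 - 35) · 58 = 1682.
With the ceiling, 16 units are sold at 28 (assume they go to the highest-value buyers). The demand price at Q = 16 is 77, so CS = ½ · [(93 - 28) + (77 - 28)] · 16 = 912.
Change in consumer surplus = 912 - 1682 = -770.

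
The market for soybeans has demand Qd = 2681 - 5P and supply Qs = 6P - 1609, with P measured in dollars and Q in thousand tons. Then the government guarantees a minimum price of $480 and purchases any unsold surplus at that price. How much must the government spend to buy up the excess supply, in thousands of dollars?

In a free market, 2681 - 5P = 6P - 1609 gives the equilibrium P* = 390, Q* = 731.
Since 480 > 390, the floor is binding.
At P = 480: Qd = 2681 - 5·480 = 281 and Qs = 6·480 - 1609 = 1271.
Surplus = Qs - Qd = 990.
Government expenditure = surplus × support price = 990 × 480 = 475200.

475200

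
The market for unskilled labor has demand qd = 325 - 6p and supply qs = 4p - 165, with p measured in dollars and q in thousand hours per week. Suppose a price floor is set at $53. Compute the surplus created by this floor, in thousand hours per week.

40

In a free market, 325 - 6p = 4p - 165 gives the equilibrium p* = 49, q* = 31.
The floor of 53 is above the equilibrium price 49, so it binds.
At p = 53: qd = 325 - 6·53 = 7 and qs = 4·53 - 165 = 47.
Surplus = qs - qd = 47 - 7 = 40.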